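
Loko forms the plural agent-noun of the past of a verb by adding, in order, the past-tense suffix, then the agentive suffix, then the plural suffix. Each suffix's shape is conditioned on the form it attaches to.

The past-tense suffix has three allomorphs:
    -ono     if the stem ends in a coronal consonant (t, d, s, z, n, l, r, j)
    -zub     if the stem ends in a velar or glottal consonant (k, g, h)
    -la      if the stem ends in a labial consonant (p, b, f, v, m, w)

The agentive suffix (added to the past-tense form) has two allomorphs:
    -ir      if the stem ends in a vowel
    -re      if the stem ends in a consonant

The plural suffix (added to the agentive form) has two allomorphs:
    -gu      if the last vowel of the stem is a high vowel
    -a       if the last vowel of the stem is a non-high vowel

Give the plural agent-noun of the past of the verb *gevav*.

gevavlairgu

*gevav* — final consonant /v/ (labial) → -la → *gevavla*.
The final sound of the past-tense form *gevavla* is /a/, which is a vowel, so the agentive suffix is -ir, giving *gevavlair*.
The last vowel of the agentive form *gevavlair* is /i/, which is a high vowel, so the plural suffix is -gu, giving *gevavlairgu*.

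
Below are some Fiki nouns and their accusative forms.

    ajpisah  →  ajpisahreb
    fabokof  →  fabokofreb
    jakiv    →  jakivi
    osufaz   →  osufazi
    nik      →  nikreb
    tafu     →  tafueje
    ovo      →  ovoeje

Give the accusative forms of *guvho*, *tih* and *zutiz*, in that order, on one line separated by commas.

Looking at the final sound of each stem: -reb when the stem ends in a voiceless consonant (*ajpisah*, *fabokof*, *nik*); -i when the stem ends in a voiced consonant (*jakiv*, *osufaz*); -eje when the stem ends in a vowel (*tafu*, *ovo*).
*guvho*: final sound = /o/, a vowel → -eje → *guvhoeje*.
Since the final sound of *tih* is /h/ (a voiceless consonant), it takes -reb, giving *tihreb*.
*zutiz* — final sound /z/ (a voiced consonant) → -i → *zutizi*.

guvhoeje, tihreb, zutizi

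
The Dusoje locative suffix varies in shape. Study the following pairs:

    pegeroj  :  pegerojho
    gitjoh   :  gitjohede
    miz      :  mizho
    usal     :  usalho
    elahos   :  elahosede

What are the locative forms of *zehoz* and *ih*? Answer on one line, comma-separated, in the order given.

zehozho, ihede

The pattern is voicing of the final consonant: -ede when the stem ends in a voiceless consonant (*gitjoh*, *elahos*); -ho when the stem ends in a voiced consonant (*pegeroj*, *miz*, *usal*).
*zehoz* — final consonant /z/ (voiced) → -ho → *zehozho*.
The final consonant of *ih* is /h/, which is voiceless, so the suffix is -ede, giving *ihede*.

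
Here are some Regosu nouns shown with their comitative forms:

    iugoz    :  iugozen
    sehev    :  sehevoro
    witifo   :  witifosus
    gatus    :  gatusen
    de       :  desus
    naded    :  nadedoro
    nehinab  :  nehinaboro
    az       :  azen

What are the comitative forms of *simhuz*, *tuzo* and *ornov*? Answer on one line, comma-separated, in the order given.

Looking at the final sound of each stem: -en when the stem ends in a sibilant (*iugoz*, *gatus*, *az*); -oro when the stem ends in a non-sibilant consonant (*sehev*, *naded*, *nehinab*); -sus when the stem ends in a vowel (*witifo*, *de*).
*simhuz* — final sound /z/ (a sibilant) → -en → *simhuzen*.
The final sound of *tuzo* is /o/, which is a vowel, so the suffix is -sus, giving *tuzosus*.
*ornov*: final sound = /v/, a non-sibilant consonant → -oro → *ornovoro*.

simhuzen, tuzosus, ornovoro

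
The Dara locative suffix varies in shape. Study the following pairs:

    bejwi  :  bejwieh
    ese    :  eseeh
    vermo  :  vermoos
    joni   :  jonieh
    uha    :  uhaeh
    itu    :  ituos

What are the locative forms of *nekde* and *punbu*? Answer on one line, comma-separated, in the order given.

The alternation tracks the last vowel of the stem — -os when the last vowel of the stem is a rounded vowel (*vermo*, *itu*); -eh when the last vowel of the stem is an unrounded vowel (*bejwi*, *ese*, *joni*, *uha*).
*nekde* — last vowel /e/ (an unrounded vowel) → -eh → *nekdeeh*.
*punbu*: last vowel = /u/, a rounded vowel → -os → *punbuos*.

nekdeeh, punbuos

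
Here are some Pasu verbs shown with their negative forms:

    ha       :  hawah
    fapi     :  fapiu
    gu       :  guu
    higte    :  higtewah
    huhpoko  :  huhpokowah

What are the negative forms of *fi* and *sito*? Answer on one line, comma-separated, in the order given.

The alternation tracks the last vowel of the stem — -u when the last vowel of the stem is a high vowel (*fapi*, *gu*); -wah when the last vowel of the stem is a non-high vowel (*ha*, *higte*, *huhpoko*).
*fi* — last vowel /i/ (a high vowel) → -u → *fiu*.
*sito*: last vowel = /o/, a non-high vowel → -wah → *sitowah*.

fiu, sitowah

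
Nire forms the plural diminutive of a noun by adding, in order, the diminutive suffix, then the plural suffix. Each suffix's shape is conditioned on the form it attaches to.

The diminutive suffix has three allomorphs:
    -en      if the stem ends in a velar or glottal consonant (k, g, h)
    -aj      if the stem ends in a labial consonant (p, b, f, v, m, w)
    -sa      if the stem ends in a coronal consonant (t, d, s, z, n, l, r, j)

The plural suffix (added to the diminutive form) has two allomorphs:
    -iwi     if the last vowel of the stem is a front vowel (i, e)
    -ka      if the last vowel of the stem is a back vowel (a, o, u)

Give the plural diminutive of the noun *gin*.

ginsaka

The final consonant of *gin* is /n/, which is coronal, so the diminutive suffix is -sa, giving *ginsa*.
The diminutive form *ginsa* — last vowel /a/ (a back vowel) → -ka → *ginsaka*.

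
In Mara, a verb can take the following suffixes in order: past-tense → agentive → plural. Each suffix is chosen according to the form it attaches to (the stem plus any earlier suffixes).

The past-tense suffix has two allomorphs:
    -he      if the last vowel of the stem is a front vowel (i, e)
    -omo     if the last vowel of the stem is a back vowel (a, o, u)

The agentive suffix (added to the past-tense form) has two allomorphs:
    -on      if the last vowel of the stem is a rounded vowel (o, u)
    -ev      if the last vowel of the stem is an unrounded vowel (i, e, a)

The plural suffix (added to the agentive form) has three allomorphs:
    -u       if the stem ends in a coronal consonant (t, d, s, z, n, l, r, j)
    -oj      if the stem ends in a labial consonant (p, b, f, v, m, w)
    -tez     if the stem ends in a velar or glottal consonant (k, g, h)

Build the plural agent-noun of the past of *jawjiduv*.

jawjiduvomoonu

Since the last vowel of *jawjiduv* is /u/ (a back vowel), it takes -omo, giving *jawjiduvomo*.
The past-tense form *jawjiduvomo* — last vowel /o/ (a rounded vowel) → -on → *jawjiduvomoon*.
Since the final consonant of the agentive form *jawjiduvomoon* is /n/ (coronal), it takes -u, giving *jawjiduvomoonu*.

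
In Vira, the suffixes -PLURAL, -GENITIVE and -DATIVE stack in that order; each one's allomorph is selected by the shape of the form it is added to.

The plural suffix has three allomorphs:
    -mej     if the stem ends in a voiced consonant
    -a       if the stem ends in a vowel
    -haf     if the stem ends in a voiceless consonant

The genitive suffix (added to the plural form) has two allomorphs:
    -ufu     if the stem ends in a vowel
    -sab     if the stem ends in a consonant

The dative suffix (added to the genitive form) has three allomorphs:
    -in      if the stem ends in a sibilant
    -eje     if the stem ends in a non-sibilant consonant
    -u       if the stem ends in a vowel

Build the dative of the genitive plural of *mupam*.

mupammejsabeje

The final sound of *mupam* is /m/, which is a voiced consonant, so the plural suffix is -mej, giving *mupammej*.
The plural form *mupammej*: final sound = /j/, a consonant → -sab → *mupammejsab*.
The final sound of the genitive form *mupammejsab* is /b/, which is a non-sibilant consonant, so the dative suffix is -eje, giving *mupammejsabeje*.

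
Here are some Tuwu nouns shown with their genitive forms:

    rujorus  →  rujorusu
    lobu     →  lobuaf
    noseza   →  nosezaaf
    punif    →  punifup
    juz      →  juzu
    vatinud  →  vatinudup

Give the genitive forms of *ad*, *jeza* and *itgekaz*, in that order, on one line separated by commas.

The suffix is conditioned by the final sound: -u when the stem ends in a sibilant (*rujorus*, *juz*); -up when the stem ends in a non-sibilant consonant (*punif*, *vatinud*); -af when the stem ends in a vowel (*lobu*, *noseza*).
Since the final sound of *ad* is /d/ (a non-sibilant consonant), it takes -up, giving *adup*.
Since the final sound of *jeza* is /a/ (a vowel), it takes -af, giving *jezaaf*.
The final sound of *itgekaz* is /z/, which is a sibilant, so the suffix is -u, giving *itgekazu*.

adup, jezaaf, itgekazu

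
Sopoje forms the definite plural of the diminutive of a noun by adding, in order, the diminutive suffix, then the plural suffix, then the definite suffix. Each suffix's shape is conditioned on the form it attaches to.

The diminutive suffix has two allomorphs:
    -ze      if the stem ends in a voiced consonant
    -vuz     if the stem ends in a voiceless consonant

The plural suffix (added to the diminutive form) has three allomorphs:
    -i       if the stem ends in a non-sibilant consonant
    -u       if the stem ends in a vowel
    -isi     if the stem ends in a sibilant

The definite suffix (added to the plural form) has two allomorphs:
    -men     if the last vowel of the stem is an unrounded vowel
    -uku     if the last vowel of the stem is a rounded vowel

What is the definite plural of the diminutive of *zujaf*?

zujafvuzisimen

The final consonant of *zujaf* is /f/, which is voiceless, so the diminutive suffix is -vuz, giving *zujafvuz*.
The final sound of the diminutive form *zujafvuz* is /z/, which is a sibilant, so the plural suffix is -isi, giving *zujafvuzisi*.
The plural form *zujafvuzisi*: last vowel = /i/, an unrounded vowel → -men → *zujafvuzisimen*.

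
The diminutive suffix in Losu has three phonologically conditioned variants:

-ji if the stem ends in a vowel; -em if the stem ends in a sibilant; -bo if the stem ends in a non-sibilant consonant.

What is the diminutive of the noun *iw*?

iwbo

The final sound of *iw* is /w/, which is a non-sibilant consonant, so the suffix is -bo, giving *iwbo*.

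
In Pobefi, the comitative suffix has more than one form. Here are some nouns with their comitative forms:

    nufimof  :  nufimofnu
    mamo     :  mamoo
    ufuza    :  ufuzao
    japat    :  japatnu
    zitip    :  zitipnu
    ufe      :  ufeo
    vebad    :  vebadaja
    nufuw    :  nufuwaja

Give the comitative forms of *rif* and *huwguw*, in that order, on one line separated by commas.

The pattern is voicing of the final sound: -nu when the stem ends in a voiceless consonant (*nufimof*, *japat*, *zitip*); -aja when the stem ends in a voiced consonant (*vebad*, *nufuw*); -o when the stem ends in a vowel (*mamo*, *ufuza*, *ufe*).
*rif*: final sound = /f/, a voiceless consonant → -nu → *rifnu*.
The final sound of *huwguw* is /w/, which is a voiced consonant, so the suffix is -aja, giving *huwguwaja*.

rifnu, huwguwaja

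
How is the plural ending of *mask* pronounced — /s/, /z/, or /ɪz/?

/s/

The stem *mask* ends in a voiceless non-sibilant consonant.
The plural suffix surfaces as /ɪz/ after sibilants, /s/ after other voiceless consonants, and /z/ after other voiced sounds.
So the plural -s on *mask* is pronounced /s/.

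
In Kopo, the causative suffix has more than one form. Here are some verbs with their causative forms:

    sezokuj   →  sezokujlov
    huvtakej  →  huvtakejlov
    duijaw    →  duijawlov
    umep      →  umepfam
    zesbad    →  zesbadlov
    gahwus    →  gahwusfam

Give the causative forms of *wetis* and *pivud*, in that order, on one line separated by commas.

The pattern is voicing of the final consonant: -fam when the stem ends in a voiceless consonant (*umep*, *gahwus*); -lov when the stem ends in a voiced consonant (*sezokuj*, *huvtakej*, *duijaw*, *zesbad*).
The final consonant of *wetis* is /s/, which is voiceless, so the suffix is -fam, giving *wetisfam*.
Since the final consonant of *pivud* is /d/ (voiced), it takes -lov, giving *pivudlov*.

wetisfam, pivudlov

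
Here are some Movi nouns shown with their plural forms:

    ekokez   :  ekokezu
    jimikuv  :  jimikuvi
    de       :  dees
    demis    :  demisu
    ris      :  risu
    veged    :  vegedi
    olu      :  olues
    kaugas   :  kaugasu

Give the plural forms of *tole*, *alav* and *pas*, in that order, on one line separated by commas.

tolees, alavi, pasu

The suffix is conditioned by the final sound: -u when the stem ends in a sibilant (*ekokez*, *demis*, *ris*, *kaugas*); -i when the stem ends in a non-sibilant consonant (*jimikuv*, *veged*); -es when the stem ends in a vowel (*de*, *olu*).
The final sound of *tole* is /e/, which is a vowel, so the suffix is -es, giving *tolees*.
*alav*: final sound = /v/, a non-sibilant consonant → -i → *alavi*.
Since the final sound of *pas* is /s/ (a sibilant), it takes -u, giving *pasu*.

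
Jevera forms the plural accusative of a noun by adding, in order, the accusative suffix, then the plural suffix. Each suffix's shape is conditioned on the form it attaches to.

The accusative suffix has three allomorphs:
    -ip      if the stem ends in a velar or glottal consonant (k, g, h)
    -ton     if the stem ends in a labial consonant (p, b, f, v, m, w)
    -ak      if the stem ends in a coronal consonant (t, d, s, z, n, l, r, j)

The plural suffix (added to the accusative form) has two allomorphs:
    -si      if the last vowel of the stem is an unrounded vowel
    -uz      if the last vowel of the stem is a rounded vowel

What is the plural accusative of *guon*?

guonaksi

*guon*: final consonant = /n/, coronal → -ak → *guonak*.
The accusative form *guonak*: last vowel = /a/, an unrounded vowel → -si → *guonaksi*.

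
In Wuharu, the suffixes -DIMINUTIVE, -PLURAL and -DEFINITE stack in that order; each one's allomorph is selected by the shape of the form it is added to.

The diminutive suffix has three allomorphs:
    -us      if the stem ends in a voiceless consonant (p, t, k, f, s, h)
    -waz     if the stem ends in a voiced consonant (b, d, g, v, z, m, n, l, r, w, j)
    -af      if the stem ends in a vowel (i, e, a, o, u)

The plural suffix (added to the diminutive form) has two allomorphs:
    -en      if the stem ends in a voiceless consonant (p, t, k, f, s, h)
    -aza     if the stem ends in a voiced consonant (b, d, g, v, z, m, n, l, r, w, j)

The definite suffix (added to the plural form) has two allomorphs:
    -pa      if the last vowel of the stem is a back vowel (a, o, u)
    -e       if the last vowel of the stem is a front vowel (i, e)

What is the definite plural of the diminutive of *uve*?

Since the final sound of *uve* is /e/ (a vowel), it takes -af, giving *uveaf*.
The diminutive form *uveaf*: final consonant = /f/, voiceless → -en → *uveafen*.
The plural form *uveafen*: last vowel = /e/, a front vowel → -e → *uveafene*.

uveafene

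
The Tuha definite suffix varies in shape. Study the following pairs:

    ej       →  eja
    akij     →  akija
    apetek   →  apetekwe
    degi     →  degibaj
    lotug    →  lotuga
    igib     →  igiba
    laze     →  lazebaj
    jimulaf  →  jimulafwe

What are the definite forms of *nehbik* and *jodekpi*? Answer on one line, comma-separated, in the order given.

nehbikwe, jodekpibaj

Looking at the final sound of each stem: -we when the stem ends in a voiceless consonant (*apetek*, *jimulaf*); -a when the stem ends in a voiced consonant (*ej*, *akij*, *lotug*, *igib*); -baj when the stem ends in a vowel (*degi*, *laze*).
The final sound of *nehbik* is /k/, which is a voiceless consonant, so the suffix is -we, giving *nehbikwe*.
*jodekpi*: final sound = /i/, a vowel → -baj → *jodekpibaj*.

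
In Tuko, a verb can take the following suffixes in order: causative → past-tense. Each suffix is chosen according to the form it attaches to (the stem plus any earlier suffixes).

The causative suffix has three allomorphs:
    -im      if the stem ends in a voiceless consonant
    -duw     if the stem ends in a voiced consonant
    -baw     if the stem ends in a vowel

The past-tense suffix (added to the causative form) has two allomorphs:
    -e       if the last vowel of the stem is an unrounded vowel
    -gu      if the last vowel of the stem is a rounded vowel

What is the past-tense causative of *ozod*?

ozodduwgu

*ozod* — final sound /d/ (a voiced consonant) → -duw → *ozodduw*.
The causative form *ozodduw*: last vowel = /u/, a rounded vowel → -gu → *ozodduwgu*.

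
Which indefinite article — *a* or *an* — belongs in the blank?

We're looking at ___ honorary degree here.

The indefinite article is chosen by the initial *sound* of the following word, not its spelling.
*honorary* begins with the sound /ɒ/ (silent h) — a vowel sound.
So the article is *an*: We're looking at an honorary degree here.

an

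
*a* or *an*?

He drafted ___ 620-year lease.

a

The indefinite article is chosen by the initial *sound* of the following word, not its spelling.
The number *620* is spoken "six hundred …", beginning with /sɪks/ — a consonant sound.
So the article is *a*: He drafted a 620-year lease.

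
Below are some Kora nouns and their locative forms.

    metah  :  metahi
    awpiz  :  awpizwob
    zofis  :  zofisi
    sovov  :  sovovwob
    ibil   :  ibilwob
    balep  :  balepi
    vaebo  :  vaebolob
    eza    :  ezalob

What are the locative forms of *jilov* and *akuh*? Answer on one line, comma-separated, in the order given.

jilovwob, akuhi

The alternation tracks the final sound of the stem — -i when the stem ends in a voiceless consonant (*metah*, *zofis*, *balep*); -wob when the stem ends in a voiced consonant (*awpiz*, *sovov*, *ibil*); -lob when the stem ends in a vowel (*vaebo*, *eza*).
The final sound of *jilov* is /v/, which is a voiced consonant, so the suffix is -wob, giving *jilovwob*.
*akuh* — final sound /h/ (a voiceless consonant) → -i → *akuhi*.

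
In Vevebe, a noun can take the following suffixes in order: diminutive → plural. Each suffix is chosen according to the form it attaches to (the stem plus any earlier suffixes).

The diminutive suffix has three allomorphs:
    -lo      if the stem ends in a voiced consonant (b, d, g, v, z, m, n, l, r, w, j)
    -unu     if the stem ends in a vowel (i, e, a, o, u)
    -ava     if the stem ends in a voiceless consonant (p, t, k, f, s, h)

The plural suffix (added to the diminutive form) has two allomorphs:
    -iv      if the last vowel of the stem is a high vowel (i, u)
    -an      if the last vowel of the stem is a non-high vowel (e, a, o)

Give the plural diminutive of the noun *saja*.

sajaunuiv

The final sound of *saja* is /a/, which is a vowel, so the diminutive suffix is -unu, giving *sajaunu*.
Since the last vowel of the diminutive form *sajaunu* is /u/ (a high vowel), it takes -iv, giving *sajaunuiv*.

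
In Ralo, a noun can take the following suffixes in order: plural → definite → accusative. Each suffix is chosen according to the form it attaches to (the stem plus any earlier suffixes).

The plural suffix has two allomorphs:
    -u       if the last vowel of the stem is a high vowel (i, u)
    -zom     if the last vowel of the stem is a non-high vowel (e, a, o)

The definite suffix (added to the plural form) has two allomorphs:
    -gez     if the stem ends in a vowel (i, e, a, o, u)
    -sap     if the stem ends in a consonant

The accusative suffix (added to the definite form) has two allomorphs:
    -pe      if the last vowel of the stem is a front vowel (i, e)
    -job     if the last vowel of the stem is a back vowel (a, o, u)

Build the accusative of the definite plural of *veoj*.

Since the last vowel of *veoj* is /o/ (a non-high vowel), it takes -zom, giving *veojzom*.
The plural form *veojzom*: final sound = /m/, a consonant → -sap → *veojzomsap*.
The last vowel of the definite form *veojzomsap* is /a/, which is a back vowel, so the accusative suffix is -job, giving *veojzomsapjob*.

veojzomsapjob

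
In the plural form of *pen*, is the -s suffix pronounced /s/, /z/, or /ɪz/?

The stem *pen* ends in a voiced non-sibilant sound.
The plural suffix surfaces as /ɪz/ after sibilants, /s/ after other voiceless consonants, and /z/ after other voiced sounds.
So the plural -s on *pen* is pronounced /z/.

/z/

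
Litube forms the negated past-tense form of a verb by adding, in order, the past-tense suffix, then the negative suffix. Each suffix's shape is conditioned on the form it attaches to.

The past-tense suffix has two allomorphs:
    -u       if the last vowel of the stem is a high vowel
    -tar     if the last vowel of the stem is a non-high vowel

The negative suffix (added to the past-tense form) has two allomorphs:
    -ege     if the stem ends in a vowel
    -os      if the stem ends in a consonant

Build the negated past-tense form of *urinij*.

*urinij* — last vowel /i/ (a high vowel) → -u → *uriniju*.
The past-tense form *uriniju* — final sound /u/ (a vowel) → -ege → *urinijuege*.

urinijuege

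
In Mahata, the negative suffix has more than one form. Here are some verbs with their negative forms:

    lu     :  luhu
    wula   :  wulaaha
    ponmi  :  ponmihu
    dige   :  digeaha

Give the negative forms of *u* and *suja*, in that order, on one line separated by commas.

uhu, sujaaha

Looking at the last vowel of each stem: -hu when the last vowel of the stem is a high vowel (*lu*, *ponmi*); -aha when the last vowel of the stem is a non-high vowel (*wula*, *dige*).
Since the last vowel of *u* is /u/ (a high vowel), it takes -hu, giving *uhu*.
*suja* — last vowel /a/ (a non-high vowel) → -aha → *sujaaha*.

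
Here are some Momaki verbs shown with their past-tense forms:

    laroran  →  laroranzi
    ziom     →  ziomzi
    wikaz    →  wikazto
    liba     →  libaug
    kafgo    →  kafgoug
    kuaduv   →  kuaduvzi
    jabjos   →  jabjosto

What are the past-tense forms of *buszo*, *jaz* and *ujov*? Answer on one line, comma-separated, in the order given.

The alternation tracks the final sound of the stem — -to when the stem ends in a sibilant (*wikaz*, *jabjos*); -zi when the stem ends in a non-sibilant consonant (*laroran*, *ziom*, *kuaduv*); -ug when the stem ends in a vowel (*liba*, *kafgo*).
*buszo* — final sound /o/ (a vowel) → -ug → *buszoug*.
*jaz* — final sound /z/ (a sibilant) → -to → *jazto*.
*ujov* — final sound /v/ (a non-sibilant consonant) → -zi → *ujovzi*.

buszoug, jazto, ujovzi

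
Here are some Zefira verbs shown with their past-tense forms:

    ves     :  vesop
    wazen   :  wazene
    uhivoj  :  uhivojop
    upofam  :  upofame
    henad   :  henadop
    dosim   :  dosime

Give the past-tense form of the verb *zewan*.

zewane

The suffix is conditioned by the final consonant: -e when the stem ends in a nasal (*wazen*, *upofam*, *dosim*); -op when the stem ends in a non-nasal consonant (*ves*, *uhivoj*, *henad*).
Since the final consonant of *zewan* is /n/ (a nasal), it takes -e, giving *zewane*.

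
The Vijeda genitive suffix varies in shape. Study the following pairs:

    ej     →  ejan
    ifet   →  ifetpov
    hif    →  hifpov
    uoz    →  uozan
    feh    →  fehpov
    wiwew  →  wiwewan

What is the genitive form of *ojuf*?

The alternation tracks the final consonant of the stem — -pov when the stem ends in a voiceless consonant (*ifet*, *hif*, *feh*); -an when the stem ends in a voiced consonant (*ej*, *uoz*, *wiwew*).
The final consonant of *ojuf* is /f/, which is voiceless, so the suffix is -pov, giving *ojufpov*.

ojufpov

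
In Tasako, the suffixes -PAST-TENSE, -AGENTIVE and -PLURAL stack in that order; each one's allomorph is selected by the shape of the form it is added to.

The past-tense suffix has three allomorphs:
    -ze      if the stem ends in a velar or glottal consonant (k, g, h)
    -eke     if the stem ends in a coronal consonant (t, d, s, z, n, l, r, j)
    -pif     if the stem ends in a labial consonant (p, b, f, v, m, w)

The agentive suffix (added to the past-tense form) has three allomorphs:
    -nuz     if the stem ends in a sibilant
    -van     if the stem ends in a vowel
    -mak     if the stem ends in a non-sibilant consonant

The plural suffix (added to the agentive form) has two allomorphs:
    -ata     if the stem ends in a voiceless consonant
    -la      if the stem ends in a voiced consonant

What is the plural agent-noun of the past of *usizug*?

usizugzevanla

The final consonant of *usizug* is /g/, which is velar/glottal, so the past-tense suffix is -ze, giving *usizugze*.
The final sound of the past-tense form *usizugze* is /e/, which is a vowel, so the agentive suffix is -van, giving *usizugzevan*.
Since the final consonant of the agentive form *usizugzevan* is /n/ (voiced), it takes -la, giving *usizugzevanla*.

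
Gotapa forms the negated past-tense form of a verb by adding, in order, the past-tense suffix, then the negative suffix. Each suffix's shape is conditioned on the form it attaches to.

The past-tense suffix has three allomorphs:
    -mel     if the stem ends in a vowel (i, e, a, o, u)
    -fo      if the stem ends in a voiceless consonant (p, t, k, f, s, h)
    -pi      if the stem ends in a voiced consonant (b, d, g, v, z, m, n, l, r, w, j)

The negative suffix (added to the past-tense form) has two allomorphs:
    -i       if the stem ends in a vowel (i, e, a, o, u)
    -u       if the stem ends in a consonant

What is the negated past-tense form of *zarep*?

zarepfoi

*zarep* — final sound /p/ (a voiceless consonant) → -fo → *zarepfo*.
Since the final sound of the past-tense form *zarepfo* is /o/ (a vowel), it takes -i, giving *zarepfoi*.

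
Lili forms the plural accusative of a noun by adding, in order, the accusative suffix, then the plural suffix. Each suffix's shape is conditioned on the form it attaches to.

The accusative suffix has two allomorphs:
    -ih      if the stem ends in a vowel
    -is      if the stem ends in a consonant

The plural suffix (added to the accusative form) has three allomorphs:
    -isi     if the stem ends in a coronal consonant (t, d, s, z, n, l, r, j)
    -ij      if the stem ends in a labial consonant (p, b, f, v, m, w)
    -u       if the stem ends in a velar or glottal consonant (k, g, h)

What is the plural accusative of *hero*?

heroihu

Since the final sound of *hero* is /o/ (a vowel), it takes -ih, giving *heroih*.
Since the final consonant of the accusative form *heroih* is /h/ (velar/glottal), it takes -u, giving *heroihu*.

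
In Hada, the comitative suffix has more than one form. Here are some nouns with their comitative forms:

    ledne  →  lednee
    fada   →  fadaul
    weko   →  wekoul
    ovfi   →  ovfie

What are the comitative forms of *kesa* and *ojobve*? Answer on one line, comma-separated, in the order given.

kesaul, ojobvee

Looking at the last vowel of each stem: -e when the last vowel of the stem is a front vowel (*ledne*, *ovfi*); -ul when the last vowel of the stem is a back vowel (*fada*, *weko*).
The last vowel of *kesa* is /a/, which is a back vowel, so the suffix is -ul, giving *kesaul*.
The last vowel of *ojobve* is /e/, which is a front vowel, so the suffix is -e, giving *ojobvee*.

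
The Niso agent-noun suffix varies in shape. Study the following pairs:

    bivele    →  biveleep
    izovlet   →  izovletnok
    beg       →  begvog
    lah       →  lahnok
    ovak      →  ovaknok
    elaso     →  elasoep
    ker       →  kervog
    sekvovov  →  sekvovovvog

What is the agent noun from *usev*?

usevvog

The suffix is conditioned by the final sound: -nok when the stem ends in a voiceless consonant (*izovlet*, *lah*, *ovak*); -vog when the stem ends in a voiced consonant (*beg*, *ker*, *sekvovov*); -ep when the stem ends in a vowel (*bivele*, *elaso*).
Since the final sound of *usev* is /v/ (a voiced consonant), it takes -vog, giving *usevvog*.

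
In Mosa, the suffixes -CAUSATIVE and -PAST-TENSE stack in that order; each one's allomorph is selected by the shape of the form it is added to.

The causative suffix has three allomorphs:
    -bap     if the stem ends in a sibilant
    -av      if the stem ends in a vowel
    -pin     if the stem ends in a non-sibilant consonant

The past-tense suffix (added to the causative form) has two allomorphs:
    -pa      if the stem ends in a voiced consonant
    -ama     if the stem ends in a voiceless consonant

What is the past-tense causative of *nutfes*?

nutfesbapama

Since the final sound of *nutfes* is /s/ (a sibilant), it takes -bap, giving *nutfesbap*.
The causative form *nutfesbap*: final consonant = /p/, voiceless → -ama → *nutfesbapama*.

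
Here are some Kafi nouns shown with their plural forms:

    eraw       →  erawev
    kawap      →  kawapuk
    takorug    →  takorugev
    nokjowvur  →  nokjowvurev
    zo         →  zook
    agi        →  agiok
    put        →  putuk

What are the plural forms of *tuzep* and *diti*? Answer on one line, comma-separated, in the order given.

The alternation tracks the final sound of the stem — -uk when the stem ends in a voiceless consonant (*kawap*, *put*); -ev when the stem ends in a voiced consonant (*eraw*, *takorug*, *nokjowvur*); -ok when the stem ends in a vowel (*zo*, *agi*).
*tuzep*: final sound = /p/, a voiceless consonant → -uk → *tuzepuk*.
*diti* — final sound /i/ (a vowel) → -ok → *ditiok*.

tuzepuk, ditiok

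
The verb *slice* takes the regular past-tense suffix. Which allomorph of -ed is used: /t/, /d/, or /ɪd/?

The stem *slice* ends in a voiceless consonant other than /t/.
The -ed suffix is realized as /ɪd/ after /t, d/; as /t/ after other voiceless consonants; and as /d/ after other voiced sounds.
So -ed on *slice* is pronounced /t/.

/t/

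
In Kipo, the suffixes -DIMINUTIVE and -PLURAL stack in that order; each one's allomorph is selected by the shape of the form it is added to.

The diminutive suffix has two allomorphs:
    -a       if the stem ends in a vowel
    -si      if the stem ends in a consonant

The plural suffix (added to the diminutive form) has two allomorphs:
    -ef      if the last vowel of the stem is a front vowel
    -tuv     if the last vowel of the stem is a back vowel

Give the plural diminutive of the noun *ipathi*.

*ipathi*: final sound = /i/, a vowel → -a → *ipathia*.
The diminutive form *ipathia*: last vowel = /a/, a back vowel → -tuv → *ipathiatuv*.

ipathiatuv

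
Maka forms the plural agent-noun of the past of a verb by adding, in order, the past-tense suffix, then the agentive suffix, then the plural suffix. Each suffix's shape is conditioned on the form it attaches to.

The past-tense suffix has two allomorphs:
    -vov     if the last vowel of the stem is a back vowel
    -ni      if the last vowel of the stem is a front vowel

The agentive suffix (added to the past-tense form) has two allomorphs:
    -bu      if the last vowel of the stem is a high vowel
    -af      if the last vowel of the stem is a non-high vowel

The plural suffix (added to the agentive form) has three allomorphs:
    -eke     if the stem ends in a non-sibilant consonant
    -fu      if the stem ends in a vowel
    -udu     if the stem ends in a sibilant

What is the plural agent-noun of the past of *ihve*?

*ihve* — last vowel /e/ (a front vowel) → -ni → *ihveni*.
The past-tense form *ihveni* — last vowel /i/ (a high vowel) → -bu → *ihvenibu*.
The final sound of the agentive form *ihvenibu* is /u/, which is a vowel, so the plural suffix is -fu, giving *ihvenibufu*.

ihvenibufu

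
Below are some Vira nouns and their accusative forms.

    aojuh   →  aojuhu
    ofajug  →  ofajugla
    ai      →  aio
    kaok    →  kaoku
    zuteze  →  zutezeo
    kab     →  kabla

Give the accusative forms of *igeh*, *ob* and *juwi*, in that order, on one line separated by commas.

The pattern is voicing of the final sound: -u when the stem ends in a voiceless consonant (*aojuh*, *kaok*); -la when the stem ends in a voiced consonant (*ofajug*, *kab*); -o when the stem ends in a vowel (*ai*, *zuteze*).
*igeh* — final sound /h/ (a voiceless consonant) → -u → *igehu*.
*ob* — final sound /b/ (a voiced consonant) → -la → *obla*.
*juwi* — final sound /i/ (a vowel) → -o → *juwio*.

igehu, obla, juwio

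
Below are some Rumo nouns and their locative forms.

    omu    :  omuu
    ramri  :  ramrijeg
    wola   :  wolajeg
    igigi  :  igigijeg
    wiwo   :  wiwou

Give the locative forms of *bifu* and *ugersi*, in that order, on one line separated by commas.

The suffix is conditioned by the last vowel: -u when the last vowel of the stem is a rounded vowel (*omu*, *wiwo*); -jeg when the last vowel of the stem is an unrounded vowel (*ramri*, *wola*, *igigi*).
*bifu* — last vowel /u/ (a rounded vowel) → -u → *bifuu*.
Since the last vowel of *ugersi* is /i/ (an unrounded vowel), it takes -jeg, giving *ugersijeg*.

bifuu, ugersijeg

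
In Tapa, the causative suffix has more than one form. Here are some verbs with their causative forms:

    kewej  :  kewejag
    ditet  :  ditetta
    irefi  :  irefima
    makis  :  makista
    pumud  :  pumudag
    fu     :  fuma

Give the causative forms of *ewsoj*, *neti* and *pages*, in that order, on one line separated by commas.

Looking at the final sound of each stem: -ta when the stem ends in a voiceless consonant (*ditet*, *makis*); -ag when the stem ends in a voiced consonant (*kewej*, *pumud*); -ma when the stem ends in a vowel (*irefi*, *fu*).
The final sound of *ewsoj* is /j/, which is a voiced consonant, so the suffix is -ag, giving *ewsojag*.
*neti* — final sound /i/ (a vowel) → -ma → *netima*.
*pages*: final sound = /s/, a voiceless consonant → -ta → *pagesta*.

ewsojag, netima, pagesta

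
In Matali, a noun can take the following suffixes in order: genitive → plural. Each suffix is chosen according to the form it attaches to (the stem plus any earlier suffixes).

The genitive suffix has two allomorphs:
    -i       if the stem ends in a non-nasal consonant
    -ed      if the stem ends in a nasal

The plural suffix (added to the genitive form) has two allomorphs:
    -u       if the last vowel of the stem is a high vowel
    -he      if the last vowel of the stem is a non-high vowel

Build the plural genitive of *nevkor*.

The final consonant of *nevkor* is /r/, which is non-nasal, so the genitive suffix is -i, giving *nevkori*.
Since the last vowel of the genitive form *nevkori* is /i/ (a high vowel), it takes -u, giving *nevkoriu*.

nevkoriu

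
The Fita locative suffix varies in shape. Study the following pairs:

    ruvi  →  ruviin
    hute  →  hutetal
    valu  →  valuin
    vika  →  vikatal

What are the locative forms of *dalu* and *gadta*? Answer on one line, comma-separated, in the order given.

The alternation tracks the last vowel of the stem — -in when the last vowel of the stem is a high vowel (*ruvi*, *valu*); -tal when the last vowel of the stem is a non-high vowel (*hute*, *vika*).
*dalu* — last vowel /u/ (a high vowel) → -in → *daluin*.
Since the last vowel of *gadta* is /a/ (a non-high vowel), it takes -tal, giving *gadtatal*.

daluin, gadtatal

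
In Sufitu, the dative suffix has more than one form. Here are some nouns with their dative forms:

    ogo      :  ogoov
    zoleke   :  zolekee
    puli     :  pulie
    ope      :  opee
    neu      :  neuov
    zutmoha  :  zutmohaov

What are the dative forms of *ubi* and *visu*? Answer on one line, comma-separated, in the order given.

ubie, visuov

Looking at the last vowel of each stem: -e when the last vowel of the stem is a front vowel (*zoleke*, *puli*, *ope*); -ov when the last vowel of the stem is a back vowel (*ogo*, *neu*, *zutmoha*).
The last vowel of *ubi* is /i/, which is a front vowel, so the suffix is -e, giving *ubie*.
*visu*: last vowel = /u/, a back vowel → -ov → *visuov*.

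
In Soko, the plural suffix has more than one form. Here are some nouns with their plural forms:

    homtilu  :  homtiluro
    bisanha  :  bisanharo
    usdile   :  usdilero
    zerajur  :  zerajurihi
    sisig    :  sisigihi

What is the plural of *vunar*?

The pattern is consonant vs. vowel: -ihi when the stem ends in a consonant (*zerajur*, *sisig*); -ro when the stem ends in a vowel (*homtilu*, *bisanha*, *usdile*).
The final sound of *vunar* is /r/, which is a consonant, so the suffix is -ihi, giving *vunarihi*.

vunarihi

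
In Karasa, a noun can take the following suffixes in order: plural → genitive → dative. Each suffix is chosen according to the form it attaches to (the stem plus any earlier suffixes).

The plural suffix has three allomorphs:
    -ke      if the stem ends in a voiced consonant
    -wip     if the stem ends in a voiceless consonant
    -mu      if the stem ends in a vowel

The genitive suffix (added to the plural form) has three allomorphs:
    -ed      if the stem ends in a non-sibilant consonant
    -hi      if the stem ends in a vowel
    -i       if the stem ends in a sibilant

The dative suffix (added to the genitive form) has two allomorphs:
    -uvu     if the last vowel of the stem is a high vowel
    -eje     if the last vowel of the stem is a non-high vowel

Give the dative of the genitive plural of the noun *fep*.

*fep* — final sound /p/ (a voiceless consonant) → -wip → *fepwip*.
The plural form *fepwip*: final sound = /p/, a non-sibilant consonant → -ed → *fepwiped*.
The last vowel of the genitive form *fepwiped* is /e/, which is a non-high vowel, so the dative suffix is -eje, giving *fepwipedeje*.

fepwipedeje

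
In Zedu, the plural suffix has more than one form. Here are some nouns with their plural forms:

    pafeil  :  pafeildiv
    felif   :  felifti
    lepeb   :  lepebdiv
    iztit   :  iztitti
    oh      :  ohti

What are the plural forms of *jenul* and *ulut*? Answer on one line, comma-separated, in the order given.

jenuldiv, ulutti

The pattern is voicing of the final consonant: -ti when the stem ends in a voiceless consonant (*felif*, *iztit*, *oh*); -div when the stem ends in a voiced consonant (*pafeil*, *lepeb*).
The final consonant of *jenul* is /l/, which is voiced, so the suffix is -div, giving *jenuldiv*.
*ulut*: final consonant = /t/, voiceless → -ti → *ulutti*.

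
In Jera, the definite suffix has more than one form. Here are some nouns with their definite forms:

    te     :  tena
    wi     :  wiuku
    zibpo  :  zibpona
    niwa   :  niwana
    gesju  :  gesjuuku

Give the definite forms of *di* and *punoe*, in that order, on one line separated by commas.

diuku, punoena

The suffix is conditioned by the last vowel: -uku when the last vowel of the stem is a high vowel (*wi*, *gesju*); -na when the last vowel of the stem is a non-high vowel (*te*, *zibpo*, *niwa*).
*di* — last vowel /i/ (a high vowel) → -uku → *diuku*.
The last vowel of *punoe* is /e/, which is a non-high vowel, so the suffix is -na, giving *punoena*.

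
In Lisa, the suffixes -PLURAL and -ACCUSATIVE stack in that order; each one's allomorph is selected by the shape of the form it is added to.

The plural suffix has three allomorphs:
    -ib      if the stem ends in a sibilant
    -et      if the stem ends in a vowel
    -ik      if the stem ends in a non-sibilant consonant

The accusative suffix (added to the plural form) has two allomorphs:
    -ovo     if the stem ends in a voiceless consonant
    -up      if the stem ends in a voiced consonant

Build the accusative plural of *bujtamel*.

bujtamelikovo

*bujtamel* — final sound /l/ (a non-sibilant consonant) → -ik → *bujtamelik*.
Since the final consonant of the plural form *bujtamelik* is /k/ (voiceless), it takes -ovo, giving *bujtamelikovo*.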